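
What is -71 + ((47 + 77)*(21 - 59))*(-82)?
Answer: 386313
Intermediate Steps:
-71 + ((47 + 77)*(21 - 59))*(-82) = -71 + (124*(-38))*(-82) = -71 - 4712*(-82) = -71 + 386384 = 386313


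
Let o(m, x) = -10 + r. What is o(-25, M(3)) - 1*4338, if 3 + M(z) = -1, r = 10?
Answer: -4338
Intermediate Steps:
M(z) = -4 (M(z) = -3 - 1 = -4)
o(m, x) = 0 (o(m, x) = -10 + 10 = 0)
o(-25, M(3)) - 1*4338 = 0 - 1*4338 = 0 - 4338 = -4338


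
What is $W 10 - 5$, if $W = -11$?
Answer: $-115$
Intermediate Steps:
$W 10 - 5 = \left(-11\right) 10 - 5 = -110 - 5 = -115$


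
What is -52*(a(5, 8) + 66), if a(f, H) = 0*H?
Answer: -3432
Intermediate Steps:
a(f, H) = 0
-52*(a(5, 8) + 66) = -52*(0 + 66) = -52*66 = -3432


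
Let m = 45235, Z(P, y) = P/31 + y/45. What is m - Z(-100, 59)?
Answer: 63105496/1395 ≈ 45237.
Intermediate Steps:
Z(P, y) = P/31 + y/45 (Z(P, y) = P*(1/31) + y*(1/45) = P/31 + y/45)
m - Z(-100, 59) = 45235 - ((1/31)*(-100) + (1/45)*59) = 45235 - (-100/31 + 59/45) = 45235 - 1*(-2671/1395) = 45235 + 2671/1395 = 63105496/1395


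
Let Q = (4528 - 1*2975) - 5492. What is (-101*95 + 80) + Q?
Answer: -13454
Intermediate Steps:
Q = -3939 (Q = (4528 - 2975) - 5492 = 1553 - 5492 = -3939)
(-101*95 + 80) + Q = (-101*95 + 80) - 3939 = (-9595 + 80) - 3939 = -9515 - 3939 = -13454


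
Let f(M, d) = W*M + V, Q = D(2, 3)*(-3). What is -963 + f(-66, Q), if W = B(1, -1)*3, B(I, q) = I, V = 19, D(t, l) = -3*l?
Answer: -1142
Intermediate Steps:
Q = 27 (Q = -3*3*(-3) = -9*(-3) = 27)
W = 3 (W = 1*3 = 3)
f(M, d) = 19 + 3*M (f(M, d) = 3*M + 19 = 19 + 3*M)
-963 + f(-66, Q) = -963 + (19 + 3*(-66)) = -963 + (19 - 198) = -963 - 179 = -1142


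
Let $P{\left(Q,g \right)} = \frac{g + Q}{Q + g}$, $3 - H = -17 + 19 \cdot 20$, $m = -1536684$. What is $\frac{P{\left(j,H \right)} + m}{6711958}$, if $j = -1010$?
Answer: $- \frac{1536683}{6711958} \approx -0.22895$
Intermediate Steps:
$H = -360$ ($H = 3 - \left(-17 + 19 \cdot 20\right) = 3 - \left(-17 + 380\right) = 3 - 363 = -360$)
$P{\left(Q,g \right)} = 1$ ($P{\left(Q,g \right)} = \frac{Q + g}{Q + g} = 1$)
$\frac{P{\left(j,H \right)} + m}{6711958} = \frac{1 - 1536684}{6711958} = \left(-1536683\right) \frac{1}{6711958} = - \frac{1536683}{6711958}$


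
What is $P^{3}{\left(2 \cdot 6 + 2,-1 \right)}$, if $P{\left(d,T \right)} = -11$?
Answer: $-1331$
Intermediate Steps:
$P^{3}{\left(2 \cdot 6 + 2,-1 \right)} = \left(-11\right)^{3} = -1331$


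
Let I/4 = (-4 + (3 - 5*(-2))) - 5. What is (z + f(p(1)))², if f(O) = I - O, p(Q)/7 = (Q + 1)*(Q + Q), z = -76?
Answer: 7744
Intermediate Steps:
I = 16 (I = 4*((-4 + (3 - 5*(-2))) - 5) = 4*((-4 + (3 + 10)) - 5) = 4*((-4 + 13) - 5) = 4*(9 - 5) = 4*4 = 16)
p(Q) = 14*Q*(1 + Q) (p(Q) = 7*((Q + 1)*(Q + Q)) = 7*((1 + Q)*(2*Q)) = 7*(2*Q*(1 + Q)) = 14*Q*(1 + Q))
f(O) = 16 - O
(z + f(p(1)))² = (-76 + (16 - 14*(1 + 1)))² = (-76 + (16 - 14*2))² = (-76 + (16 - 1*28))² = (-76 + (16 - 28))² = (-76 - 12)² = (-88)² = 7744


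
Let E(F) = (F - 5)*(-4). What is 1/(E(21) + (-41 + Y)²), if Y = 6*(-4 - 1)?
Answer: 1/4977 ≈ 0.00020092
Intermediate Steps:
Y = -30 (Y = 6*(-5) = -30)
E(F) = 20 - 4*F (E(F) = (-5 + F)*(-4) = 20 - 4*F)
1/(E(21) + (-41 + Y)²) = 1/((20 - 4*21) + (-41 - 30)²) = 1/((20 - 84) + (-71)²) = 1/(-64 + 5041) = 1/4977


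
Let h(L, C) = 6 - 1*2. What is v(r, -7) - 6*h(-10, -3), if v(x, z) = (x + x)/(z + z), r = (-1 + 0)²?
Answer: -169/7 ≈ -24.143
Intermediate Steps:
h(L, C) = 4 (h(L, C) = 6 - 2 = 4)
r = 1 (r = (-1)² = 1)
v(x, z) = x/z (v(x, z) = (2*x)/((2*z)) = (2*x)*(1/(2*z)) = x/z)
v(r, -7) - 6*h(-10, -3) = 1/(-7) - 6*4 = 1*(-⅐) - 24 = -⅐ - 24 = -169/7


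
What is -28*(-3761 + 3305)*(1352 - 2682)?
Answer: -16981440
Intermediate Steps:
-28*(-3761 + 3305)*(1352 - 2682) = -(-12768)*(-1330) = -28*606480 = -16981440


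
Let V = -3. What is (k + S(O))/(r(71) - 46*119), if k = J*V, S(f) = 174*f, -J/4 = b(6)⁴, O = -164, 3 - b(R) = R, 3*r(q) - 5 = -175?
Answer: 20673/4148 ≈ 4.9838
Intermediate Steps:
r(q) = -170/3 (r(q) = 5/3 + (⅓)*(-175) = 5/3 - 175/3 = -170/3)
b(R) = 3 - R
J = -324 (J = -4*(3 - 1*6)⁴ = -4*(3 - 6)⁴ = -4*(-3)⁴ = -4*81 = -324)
k = 972 (k = -324*(-3) = 972)
(k + S(O))/(r(71) - 46*119) = (972 + 174*(-164))/(-170/3 - 46*119) = (972 - 28536)/(-170/3 - 5474) = -27564/(-16592/3) = -27564*(-3/16592) = 20673/4148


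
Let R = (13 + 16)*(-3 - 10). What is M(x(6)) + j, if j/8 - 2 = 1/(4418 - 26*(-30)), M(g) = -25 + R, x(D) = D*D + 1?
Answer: -1003210/2599 ≈ -386.00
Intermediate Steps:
R = -377 (R = 29*(-13) = -377)
x(D) = 1 + D**2 (x(D) = D**2 + 1 = 1 + D**2)
M(g) = -402 (M(g) = -25 - 377 = -402)
j = 41588/2599 (j = 16 + 8/(4418 - 26*(-30)) = 16 + 8/(4418 + 780) = 16 + 8/5198 = 16 + 8*(1/5198) = 16 + 4/2599 = 41588/2599 ≈ 16.002)
M(x(6)) + j = -402 + 41588/2599 = -1003210/2599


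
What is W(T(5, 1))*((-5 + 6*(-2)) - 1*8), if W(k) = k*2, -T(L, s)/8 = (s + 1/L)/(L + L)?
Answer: 48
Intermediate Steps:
T(L, s) = -4*(s + 1/L)/L (T(L, s) = -8*(s + 1/L)/(L + L) = -8*(s + 1/L)/(2*L) = -8*(s + 1/L)*1/(2*L) = -4*(s + 1/L)/L)
W(k) = 2*k
W(T(5, 1))*((-5 + 6*(-2)) - 1*8) = (2*(4*(-1 - 1*5*1)/5²))*((-5 + 6*(-2)) - 1*8) = (2*(4*(1/25)*(-1 - 5)))*((-5 - 12) - 8) = (2*(4*(1/25)*(-6)))*(-17 - 8) = (2*(-24/25))*(-25) = -48/25*(-25) = 48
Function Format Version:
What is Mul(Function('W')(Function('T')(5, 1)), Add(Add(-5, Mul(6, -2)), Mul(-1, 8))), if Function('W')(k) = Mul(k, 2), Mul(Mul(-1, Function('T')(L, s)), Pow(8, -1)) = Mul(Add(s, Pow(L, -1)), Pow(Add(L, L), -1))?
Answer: 48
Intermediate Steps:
Function('T')(L, s) = Mul(-4, Pow(L, -1), Add(s, Pow(L, -1))) (Function('T')(L, s) = Mul(-8, Mul(Add(s, Pow(L, -1)), Pow(Add(L, L), -1))) = Mul(-8, Mul(Add(s, Pow(L, -1)), Pow(Mul(2, L), -1))) = Mul(-8, Mul(Add(s, Pow(L, -1)), Mul(Rational(1, 2), Pow(L, -1)))) = Mul(-8, Mul(Rational(1, 2), Pow(L, -1), Add(s, Pow(L, -1)))) = Mul(-4, Pow(L, -1), Add(s, Pow(L, -1))))
Function('W')(k) = Mul(2, k)
Mul(Function('W')(Function('T')(5, 1)), Add(Add(-5, Mul(6, -2)), Mul(-1, 8))) = Mul(Mul(2, Mul(4, Pow(5, -2), Add(-1, Mul(-1, 5, 1)))), Add(Add(-5, Mul(6, -2)), Mul(-1, 8))) = Mul(Mul(2, Mul(4, Rational(1, 25), Add(-1, -5))), Add(Add(-5, -12), -8)) = Mul(Mul(2, Mul(4, Rational(1, 25), -6)), Add(-17, -8)) = Mul(Mul(2, Rational(-24, 25)), -25) = Mul(Rational(-48, 25), -25) = 48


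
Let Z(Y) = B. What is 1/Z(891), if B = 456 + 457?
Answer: 1/913 ≈ 0.0010953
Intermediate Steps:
B = 913
Z(Y) = 913
1/Z(891) = 1/913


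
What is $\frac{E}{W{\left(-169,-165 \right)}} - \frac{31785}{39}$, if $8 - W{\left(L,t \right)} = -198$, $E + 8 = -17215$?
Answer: $- \frac{185113}{206} \approx -898.61$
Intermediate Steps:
$E = -17223$ ($E = -8 - 17215 = -17223$)
$W{\left(L,t \right)} = 206$ ($W{\left(L,t \right)} = 8 - -198 = 8 + 198 = 206$)
$\frac{E}{W{\left(-169,-165 \right)}} - \frac{31785}{39} = - \frac{17223}{206} - \frac{31785}{39} = \left(-17223\right) \frac{1}{206} - 815 = - \frac{17223}{206} - 815 = - \frac{185113}{206}$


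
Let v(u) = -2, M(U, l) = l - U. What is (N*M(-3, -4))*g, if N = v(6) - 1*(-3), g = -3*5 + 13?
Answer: 2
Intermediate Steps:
g = -2 (g = -15 + 13 = -2)
N = 1 (N = -2 - 1*(-3) = -2 + 3 = 1)
(N*M(-3, -4))*g = (1*(-4 - 1*(-3)))*(-2) = (1*(-4 + 3))*(-2) = (1*(-1))*(-2) = -1*(-2) = 2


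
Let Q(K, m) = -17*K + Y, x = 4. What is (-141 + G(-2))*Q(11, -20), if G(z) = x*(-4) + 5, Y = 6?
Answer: 27512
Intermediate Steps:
G(z) = -11 (G(z) = 4*(-4) + 5 = -16 + 5 = -11)
Q(K, m) = 6 - 17*K (Q(K, m) = -17*K + 6 = 6 - 17*K)
(-141 + G(-2))*Q(11, -20) = (-141 - 11)*(6 - 17*11) = -152*(6 - 187) = -152*(-181) = 27512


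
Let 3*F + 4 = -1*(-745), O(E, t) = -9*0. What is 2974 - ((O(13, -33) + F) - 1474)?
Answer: 4201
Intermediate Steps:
O(E, t) = 0
F = 247 (F = -4/3 + (-1*(-745))/3 = -4/3 + (1/3)*745 = -4/3 + 745/3 = 247)
2974 - ((O(13, -33) + F) - 1474) = 2974 - ((0 + 247) - 1474) = 2974 - (247 - 1474) = 2974 - 1*(-1227) = 2974 + 1227 = 4201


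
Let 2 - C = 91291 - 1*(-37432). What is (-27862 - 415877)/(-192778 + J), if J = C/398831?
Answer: 176976869109/76885971239 ≈ 2.3018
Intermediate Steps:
C = -128721 (C = 2 - (91291 - 1*(-37432)) = 2 - (91291 + 37432) = 2 - 1*128723 = 2 - 128723 = -128721)
J = -128721/398831 ≈ -0.32275
(-27862 - 415877)/(-192778 + J) = (-27862 - 415877)/(-192778 - 128721/398831) = -443739/(-76885971239/398831) = -443739*(-398831/76885971239) = 176976869109/76885971239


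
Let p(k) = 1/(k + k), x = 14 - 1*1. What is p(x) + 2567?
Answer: 66743/26 ≈ 2567.0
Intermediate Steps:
x = 13 (x = 14 - 1 = 13)
p(k) = 1/(2*k)
p(x) + 2567 = (½)/13 + 2567 = (½)*(1/13) + 2567 = 1/26 + 2567 = 66743/26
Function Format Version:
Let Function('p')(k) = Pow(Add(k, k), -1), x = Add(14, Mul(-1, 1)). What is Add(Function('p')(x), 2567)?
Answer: Rational(66743, 26) ≈ 2567.0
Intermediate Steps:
x = 13 (x = Add(14, -1) = 13)
Function('p')(k) = Mul(Rational(1, 2), Pow(k, -1)) (Function('p')(k) = Pow(Mul(2, k), -1) = Mul(Rational(1, 2), Pow(k, -1)))
Add(Function('p')(x), 2567) = Add(Mul(Rational(1, 2), Pow(13, -1)), 2567) = Add(Mul(Rational(1, 2), Rational(1, 13)), 2567) = Add(Rational(1, 26), 2567) = Rational(66743, 26)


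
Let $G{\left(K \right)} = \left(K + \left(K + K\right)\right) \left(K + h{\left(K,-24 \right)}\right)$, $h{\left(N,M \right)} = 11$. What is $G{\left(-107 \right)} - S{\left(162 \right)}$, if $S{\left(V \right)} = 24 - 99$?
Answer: $30891$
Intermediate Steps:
$G{\left(K \right)} = 3 K \left(11 + K\right)$ ($G{\left(K \right)} = \left(K + \left(K + K\right)\right) \left(K + 11\right) = \left(K + 2 K\right) \left(11 + K\right) = 3 K \left(11 + K\right)$)
$S{\left(V \right)} = -75$
$G{\left(-107 \right)} - S{\left(162 \right)} = 3 \left(-107\right) \left(11 - 107\right) - -75 = 3 \left(-107\right) \left(-96\right) + 75 = 30816 + 75 = 30891$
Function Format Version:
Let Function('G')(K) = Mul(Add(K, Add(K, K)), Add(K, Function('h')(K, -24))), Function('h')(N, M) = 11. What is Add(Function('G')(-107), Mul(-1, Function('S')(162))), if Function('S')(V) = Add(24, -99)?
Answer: 30891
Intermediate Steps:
Function('G')(K) = Mul(3, K, Add(11, K)) (Function('G')(K) = Mul(Add(K, Add(K, K)), Add(K, 11)) = Mul(Add(K, Mul(2, K)), Add(11, K)) = Mul(Mul(3, K), Add(11, K)) = Mul(3, K, Add(11, K)))
Function('S')(V) = -75
Add(Function('G')(-107), Mul(-1, Function('S')(162))) = Add(Mul(3, -107, Add(11, -107)), Mul(-1, -75)) = Add(Mul(3, -107, -96), 75) = Add(30816, 75) = 30891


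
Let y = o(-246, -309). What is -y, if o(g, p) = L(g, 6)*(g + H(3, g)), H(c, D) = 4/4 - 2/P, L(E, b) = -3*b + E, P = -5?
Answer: -322872/5 ≈ -64574.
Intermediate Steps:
L(E, b) = E - 3*b
H(c, D) = 7/5 (H(c, D) = 4/4 - 2/(-5) = 4*(¼) - 2*(-⅕) = 1 + ⅖ = 7/5)
o(g, p) = (-18 + g)*(7/5 + g) (o(g, p) = (g - 3*6)*(g + 7/5) = (g - 18)*(7/5 + g) = (-18 + g)*(7/5 + g))
y = 322872/5 (y = (-18 - 246)*(7 + 5*(-246))/5 = (⅕)*(-264)*(7 - 1230) = (⅕)*(-264)*(-1223) = 322872/5 ≈ 64574.)
-y = -1*322872/5 = -322872/5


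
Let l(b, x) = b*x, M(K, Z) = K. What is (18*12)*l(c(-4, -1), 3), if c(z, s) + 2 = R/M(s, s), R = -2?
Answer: 0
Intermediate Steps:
c(z, s) = -2 - 2/s
(18*12)*l(c(-4, -1), 3) = (18*12)*((-2 - 2/(-1))*3) = 216*((-2 - 2*(-1))*3) = 216*((-2 + 2)*3) = 216*(0*3) = 216*0 = 0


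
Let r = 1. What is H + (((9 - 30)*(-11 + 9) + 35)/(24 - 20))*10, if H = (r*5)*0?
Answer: 385/2 ≈ 192.50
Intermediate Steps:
H = 0 (H = (1*5)*0 = 5*0 = 0)
H + (((9 - 30)*(-11 + 9) + 35)/(24 - 20))*10 = 0 + (((9 - 30)*(-11 + 9) + 35)/(24 - 20))*10 = 0 + ((-21*(-2) + 35)/4)*10 = 0 + ((42 + 35)*(¼))*10 = 0 + (77*(¼))*10 = 0 + (77/4)*10 = 0 + 385/2 = 385/2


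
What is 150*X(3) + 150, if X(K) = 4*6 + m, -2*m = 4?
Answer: 3450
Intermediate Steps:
m = -2 (m = -½*4 = -2)
X(K) = 22 (X(K) = 4*6 - 2 = 24 - 2 = 22)
150*X(3) + 150 = 150*22 + 150 = 3300 + 150 = 3450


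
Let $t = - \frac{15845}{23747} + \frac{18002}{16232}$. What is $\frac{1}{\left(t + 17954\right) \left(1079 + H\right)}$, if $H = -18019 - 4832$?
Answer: $- \frac{48182663}{18834800848382605} \approx -2.5582 \cdot 10^{-9}$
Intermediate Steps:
$H = -22851$ ($H = -18019 - 4832 = -22851$)
$t = \frac{85148727}{192730652}$ ($t = \left(-15845\right) \frac{1}{23747} + 18002 \cdot \frac{1}{16232} = - \frac{15845}{23747} + \frac{9001}{8116} = \frac{85148727}{192730652} \approx 0.4418$)
$\frac{1}{\left(t + 17954\right) \left(1079 + H\right)} = \frac{1}{\left(\frac{85148727}{192730652} + 17954\right) \left(1079 - 22851\right)} = \frac{1}{\frac{3460371274735}{192730652} \left(-21772\right)} = \frac{1}{- \frac{18834800848382605}{48182663}} = - \frac{48182663}{18834800848382605}$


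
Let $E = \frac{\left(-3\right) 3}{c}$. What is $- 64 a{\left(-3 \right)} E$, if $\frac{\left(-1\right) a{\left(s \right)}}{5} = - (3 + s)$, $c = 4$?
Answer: $0$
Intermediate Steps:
$a{\left(s \right)} = 15 + 5 s$ ($a{\left(s \right)} = - 5 \left(- (3 + s)\right) = - 5 \left(-3 - s\right) = 15 + 5 s$)
$E = - \frac{9}{4}$ ($E = \frac{\left(-3\right) 3}{4} = \left(-9\right) \frac{1}{4} = - \frac{9}{4} \approx -2.25$)
$- 64 a{\left(-3 \right)} E = - 64 \left(15 + 5 \left(-3\right)\right) \left(- \frac{9}{4}\right) = - 64 \left(15 - 15\right) \left(- \frac{9}{4}\right) = \left(-64\right) 0 \left(- \frac{9}{4}\right) = 0 \left(- \frac{9}{4}\right) = 0$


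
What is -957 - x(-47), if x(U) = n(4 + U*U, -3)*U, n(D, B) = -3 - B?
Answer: -957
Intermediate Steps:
x(U) = 0 (x(U) = (-3 - 1*(-3))*U = (-3 + 3)*U = 0*U = 0)
-957 - x(-47) = -957 - 1*0 = -957 + 0 = -957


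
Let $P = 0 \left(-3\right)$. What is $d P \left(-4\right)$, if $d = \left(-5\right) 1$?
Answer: $0$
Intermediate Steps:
$P = 0$
$d = -5$
$d P \left(-4\right) = \left(-5\right) 0 \left(-4\right) = 0 \left(-4\right) = 0$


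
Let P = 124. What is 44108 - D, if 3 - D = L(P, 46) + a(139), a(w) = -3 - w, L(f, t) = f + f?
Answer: 44211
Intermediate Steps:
L(f, t) = 2*f
D = -103 (D = 3 - (2*124 + (-3 - 1*139)) = 3 - (248 + (-3 - 139)) = 3 - (248 - 142) = 3 - 1*106 = 3 - 106 = -103)
44108 - D = 44108 - 1*(-103) = 44108 + 103 = 44211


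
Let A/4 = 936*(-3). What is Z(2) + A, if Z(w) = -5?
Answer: -11237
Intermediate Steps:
A = -11232 (A = 4*(936*(-3)) = 4*(-2808) = -11232)
Z(2) + A = -5 - 11232 = -11237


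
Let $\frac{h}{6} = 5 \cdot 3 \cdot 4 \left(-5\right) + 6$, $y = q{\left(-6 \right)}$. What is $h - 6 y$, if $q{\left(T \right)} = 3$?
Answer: $-1782$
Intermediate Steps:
$y = 3$
$h = -1764$ ($h = 6 \left(5 \cdot 3 \cdot 4 \left(-5\right) + 6\right) = 6 \left(15 \cdot 4 \left(-5\right) + 6\right) = 6 \left(60 \left(-5\right) + 6\right) = 6 \left(-300 + 6\right) = 6 \left(-294\right) = -1764$)
$h - 6 y = -1764 - 6 \cdot 3 = -1764 - 18 = -1782$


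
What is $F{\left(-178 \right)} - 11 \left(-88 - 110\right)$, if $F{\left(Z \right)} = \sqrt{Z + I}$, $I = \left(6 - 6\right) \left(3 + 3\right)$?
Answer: $2178 + i \sqrt{178} \approx 2178.0 + 13.342 i$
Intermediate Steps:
$I = 0$ ($I = \left(6 - 6\right) 6 = 0 \cdot 6 = 0$)
$F{\left(Z \right)} = \sqrt{Z}$ ($F{\left(Z \right)} = \sqrt{Z + 0} = \sqrt{Z}$)
$F{\left(-178 \right)} - 11 \left(-88 - 110\right) = \sqrt{-178} - 11 \left(-88 - 110\right) = i \sqrt{178} - 11 \left(-198\right) = i \sqrt{178} - -2178 = i \sqrt{178} + 2178 = 2178 + i \sqrt{178}$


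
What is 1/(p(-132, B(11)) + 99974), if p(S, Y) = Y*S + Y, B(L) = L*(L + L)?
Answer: 1/68272 ≈ 1.4647e-5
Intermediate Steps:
B(L) = 2*L**2 (B(L) = L*(2*L) = 2*L**2)
p(S, Y) = Y + S*Y (p(S, Y) = S*Y + Y = Y + S*Y)
1/(p(-132, B(11)) + 99974) = 1/((2*11**2)*(1 - 132) + 99974) = 1/((2*121)*(-131) + 99974) = 1/(242*(-131) + 99974) = 1/(-31702 + 99974) = 1/68272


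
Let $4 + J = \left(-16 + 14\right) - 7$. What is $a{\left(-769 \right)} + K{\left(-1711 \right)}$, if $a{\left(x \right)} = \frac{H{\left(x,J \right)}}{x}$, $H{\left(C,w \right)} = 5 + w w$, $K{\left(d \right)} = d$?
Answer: $- \frac{1315933}{769} \approx -1711.2$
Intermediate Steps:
$J = -13$ ($J = -4 + \left(\left(-16 + 14\right) - 7\right) = -4 - 9 = -13$)
$H{\left(C,w \right)} = 5 + w^{2}$
$a{\left(x \right)} = \frac{174}{x}$ ($a{\left(x \right)} = \frac{5 + \left(-13\right)^{2}}{x} = \frac{5 + 169}{x} = \frac{174}{x}$)
$a{\left(-769 \right)} + K{\left(-1711 \right)} = \frac{174}{-769} - 1711 = 174 \left(- \frac{1}{769}\right) - 1711 = - \frac{174}{769} - 1711 = - \frac{1315933}{769}$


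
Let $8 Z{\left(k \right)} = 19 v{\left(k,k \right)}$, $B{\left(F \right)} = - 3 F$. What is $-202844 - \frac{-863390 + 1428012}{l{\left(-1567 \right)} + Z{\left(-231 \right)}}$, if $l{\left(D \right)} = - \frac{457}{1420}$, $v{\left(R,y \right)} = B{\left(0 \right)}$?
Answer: $\frac{709063532}{457} \approx 1.5516 \cdot 10^{6}$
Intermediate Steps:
$v{\left(R,y \right)} = 0$ ($v{\left(R,y \right)} = \left(-3\right) 0 = 0$)
$Z{\left(k \right)} = 0$ ($Z{\left(k \right)} = \frac{19 \cdot 0}{8} = \frac{1}{8} \cdot 0 = 0$)
$l{\left(D \right)} = - \frac{457}{1420}$ ($l{\left(D \right)} = \left(-457\right) \frac{1}{1420} = - \frac{457}{1420}$)
$-202844 - \frac{-863390 + 1428012}{l{\left(-1567 \right)} + Z{\left(-231 \right)}} = -202844 - \frac{-863390 + 1428012}{- \frac{457}{1420} + 0} = -202844 - \frac{564622}{- \frac{457}{1420}} = -202844 - 564622 \left(- \frac{1420}{457}\right) = -202844 - - \frac{801763240}{457} = -202844 + \frac{801763240}{457} = \frac{709063532}{457}$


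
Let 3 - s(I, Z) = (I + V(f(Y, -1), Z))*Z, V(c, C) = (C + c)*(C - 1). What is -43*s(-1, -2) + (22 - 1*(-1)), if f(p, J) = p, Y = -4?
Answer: -1568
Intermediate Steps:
V(c, C) = (-1 + C)*(C + c) (V(c, C) = (C + c)*(-1 + C) = (-1 + C)*(C + c))
s(I, Z) = 3 - Z*(4 + I + Z² - 5*Z) (s(I, Z) = 3 - (I + (Z² - Z - 1*(-4) + Z*(-4)))*Z = 3 - (I + (Z² - Z + 4 - 4*Z))*Z = 3 - (I + (4 + Z² - 5*Z))*Z = 3 - (4 + I + Z² - 5*Z)*Z = 3 - Z*(4 + I + Z² - 5*Z))
-43*s(-1, -2) + (22 - 1*(-1)) = -43*(3 - 1*(-1)*(-2) - 1*(-2)*(4 + (-2)² - 5*(-2))) + (22 - 1*(-1)) = -43*(3 - 2 - 1*(-2)*(4 + 4 + 10)) + (22 + 1) = -43*(3 - 2 - 1*(-2)*18) + 23 = -43*(3 - 2 + 36) + 23 = -43*37 + 23 = -1591 + 23 = -1568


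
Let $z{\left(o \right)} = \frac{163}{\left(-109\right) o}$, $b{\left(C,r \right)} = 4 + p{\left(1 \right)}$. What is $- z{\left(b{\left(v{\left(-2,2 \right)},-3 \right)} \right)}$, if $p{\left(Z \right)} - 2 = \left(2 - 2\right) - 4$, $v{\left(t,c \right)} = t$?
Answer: $\frac{163}{218} \approx 0.74771$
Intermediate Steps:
$p{\left(Z \right)} = -2$ ($p{\left(Z \right)} = 2 + \left(\left(2 - 2\right) - 4\right) = 2 + \left(0 - 4\right) = 2 - 4 = -2$)
$b{\left(C,r \right)} = 2$ ($b{\left(C,r \right)} = 4 - 2 = 2$)
$z{\left(o \right)} = - \frac{163}{109 o}$ ($z{\left(o \right)} = 163 \left(- \frac{1}{109 o}\right) = - \frac{163}{109 o}$)
$- z{\left(b{\left(v{\left(-2,2 \right)},-3 \right)} \right)} = - \frac{-163}{109 \cdot 2} = \left(-1\right) \left(- \frac{163}{218}\right) = \frac{163}{218}$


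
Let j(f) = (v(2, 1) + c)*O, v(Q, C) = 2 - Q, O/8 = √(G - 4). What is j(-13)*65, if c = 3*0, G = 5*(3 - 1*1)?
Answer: 0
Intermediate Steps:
G = 10 (G = 5*(3 - 1) = 5*2 = 10)
O = 8*√6 (O = 8*√(10 - 4) = 8*√6 ≈ 19.596)
c = 0
j(f) = 0 (j(f) = ((2 - 1*2) + 0)*(8*√6) = ((2 - 2) + 0)*(8*√6) = (0 + 0)*(8*√6) = 0*(8*√6) = 0)
j(-13)*65 = 0*65 = 0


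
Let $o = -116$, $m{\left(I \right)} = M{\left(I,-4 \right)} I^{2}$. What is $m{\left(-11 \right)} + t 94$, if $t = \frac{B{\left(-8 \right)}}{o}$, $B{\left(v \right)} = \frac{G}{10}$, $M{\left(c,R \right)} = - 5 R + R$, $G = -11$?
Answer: $\frac{1123397}{580} \approx 1936.9$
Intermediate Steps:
$M{\left(c,R \right)} = - 4 R$
$m{\left(I \right)} = 16 I^{2}$ ($m{\left(I \right)} = \left(-4\right) \left(-4\right) I^{2} = 16 I^{2}$)
$B{\left(v \right)} = - \frac{11}{10}$
$t = \frac{11}{1160}$ ($t = - \frac{11}{10 \left(-116\right)} = \left(- \frac{11}{10}\right) \left(- \frac{1}{116}\right) = \frac{11}{1160} \approx 0.0094828$)
$m{\left(-11 \right)} + t 94 = 16 \left(-11\right)^{2} + \frac{11}{1160} \cdot 94 = 16 \cdot 121 + \frac{517}{580} = 1936 + \frac{517}{580} = \frac{1123397}{580}$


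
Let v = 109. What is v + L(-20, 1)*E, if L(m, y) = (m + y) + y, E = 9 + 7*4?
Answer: -557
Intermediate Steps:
E = 37 (E = 9 + 28 = 37)
L(m, y) = m + 2*y
v + L(-20, 1)*E = 109 + (-20 + 2*1)*37 = 109 + (-20 + 2)*37 = 109 - 18*37 = 109 - 666 = -557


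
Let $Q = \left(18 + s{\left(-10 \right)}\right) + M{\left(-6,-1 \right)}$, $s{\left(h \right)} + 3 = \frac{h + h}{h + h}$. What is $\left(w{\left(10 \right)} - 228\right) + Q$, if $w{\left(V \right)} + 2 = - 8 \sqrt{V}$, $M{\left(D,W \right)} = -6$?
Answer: $-220 - 8 \sqrt{10} \approx -245.3$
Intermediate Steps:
$s{\left(h \right)} = -2$ ($s{\left(h \right)} = -3 + \frac{h + h}{h + h} = -3 + \frac{2 h}{2 h} = -3 + 2 h \frac{1}{2 h} = -3 + 1 = -2$)
$Q = 10$ ($Q = \left(18 - 2\right) - 6 = 16 - 6 = 10$)
$w{\left(V \right)} = -2 - 8 \sqrt{V}$
$\left(w{\left(10 \right)} - 228\right) + Q = \left(\left(-2 - 8 \sqrt{10}\right) - 228\right) + 10 = \left(-230 - 8 \sqrt{10}\right) + 10 = -220 - 8 \sqrt{10}$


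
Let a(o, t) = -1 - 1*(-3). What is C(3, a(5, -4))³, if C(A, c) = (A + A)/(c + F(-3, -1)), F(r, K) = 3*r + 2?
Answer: -216/125 ≈ -1.7280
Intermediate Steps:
F(r, K) = 2 + 3*r
a(o, t) = 2 (a(o, t) = -1 + 3 = 2)
C(A, c) = 2*A/(-7 + c) (C(A, c) = (A + A)/(c + (2 + 3*(-3))) = (2*A)/(c + (2 - 9)) = (2*A)/(c - 7) = (2*A)/(-7 + c) = 2*A/(-7 + c))
C(3, a(5, -4))³ = (2*3/(-7 + 2))³ = (2*3/(-5))³ = (2*3*(-⅕))³ = (-6/5)³ = -216/125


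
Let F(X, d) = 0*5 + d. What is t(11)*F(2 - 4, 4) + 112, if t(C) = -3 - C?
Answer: 56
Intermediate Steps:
F(X, d) = d (F(X, d) = 0 + d = d)
t(11)*F(2 - 4, 4) + 112 = (-3 - 1*11)*4 + 112 = (-3 - 11)*4 + 112 = -14*4 + 112 = -56 + 112 = 56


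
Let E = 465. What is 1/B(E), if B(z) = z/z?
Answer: 1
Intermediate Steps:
B(z) = 1
1/B(E) = 1/1 = 1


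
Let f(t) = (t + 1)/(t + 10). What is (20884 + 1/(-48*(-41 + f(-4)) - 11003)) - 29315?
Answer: -75971742/9011 ≈ -8431.0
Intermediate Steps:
f(t) = (1 + t)/(10 + t)
(20884 + 1/(-48*(-41 + f(-4)) - 11003)) - 29315 = (20884 + 1/(-48*(-41 + (1 - 4)/(10 - 4)) - 11003)) - 29315 = (20884 + 1/(-48*(-41 - 3/6) - 11003)) - 29315 = (20884 + 1/(-48*(-41 + (1/6)*(-3)) - 11003)) - 29315 = (20884 + 1/(-48*(-41 - 1/2) - 11003)) - 29315 = (20884 + 1/(-48*(-83/2) - 11003)) - 29315 = (20884 + 1/(1992 - 11003)) - 29315 = (20884 + 1/(-9011)) - 29315 = (20884 - 1/9011) - 29315 = 188185723/9011 - 29315 = -75971742/9011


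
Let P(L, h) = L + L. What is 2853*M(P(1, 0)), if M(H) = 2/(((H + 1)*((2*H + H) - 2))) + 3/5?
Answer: 21873/10 ≈ 2187.3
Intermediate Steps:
P(L, h) = 2*L
M(H) = 3/5 + 2/((1 + H)*(-2 + 3*H)) (M(H) = 2/(((1 + H)*(3*H - 2))) + 3*(1/5) = 2/(((1 + H)*(-2 + 3*H))) + 3/5 = 2*(1/((1 + H)*(-2 + 3*H))) + 3/5 = 2/((1 + H)*(-2 + 3*H)) + 3/5 = 3/5 + 2/((1 + H)*(-2 + 3*H)))
2853*M(P(1, 0)) = 2853*((4 + 3*(2*1) + 9*(2*1)**2)/(5*(-2 + 2*1 + 3*(2*1)**2))) = 2853*((4 + 3*2 + 9*2**2)/(5*(-2 + 2 + 3*2**2))) = 2853*((4 + 6 + 9*4)/(5*(-2 + 2 + 3*4))) = 2853*((4 + 6 + 36)/(5*(-2 + 2 + 12))) = 2853*((1/5)*46/12) = 2853*((1/5)*(1/12)*46) = 2853*(23/30) = 21873/10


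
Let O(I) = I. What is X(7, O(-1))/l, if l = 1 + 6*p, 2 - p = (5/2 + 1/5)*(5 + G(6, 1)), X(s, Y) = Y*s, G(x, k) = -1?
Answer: 5/37 ≈ 0.13514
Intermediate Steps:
p = -44/5 (p = 2 - (5/2 + 1/5)*(5 - 1) = 2 - (5*(½) + 1*(⅕))*4 = 2 - (5/2 + ⅕)*4 = 2 - 27*4/10 = 2 - 1*54/5 = 2 - 54/5 = -44/5 ≈ -8.8000)
l = -259/5 (l = 1 + 6*(-44/5) = 1 - 264/5 = -259/5 ≈ -51.800)
X(7, O(-1))/l = (-1*7)/(-259/5) = -7*(-5/259) = 5/37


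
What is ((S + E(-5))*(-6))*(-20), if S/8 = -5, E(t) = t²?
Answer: -1800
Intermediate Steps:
S = -40 (S = 8*(-5) = -40)
((S + E(-5))*(-6))*(-20) = ((-40 + (-5)²)*(-6))*(-20) = ((-40 + 25)*(-6))*(-20) = -15*(-6)*(-20) = 90*(-20) = -1800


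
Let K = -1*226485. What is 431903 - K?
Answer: 658388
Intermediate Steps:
K = -226485
431903 - K = 431903 - 1*(-226485) = 431903 + 226485 = 658388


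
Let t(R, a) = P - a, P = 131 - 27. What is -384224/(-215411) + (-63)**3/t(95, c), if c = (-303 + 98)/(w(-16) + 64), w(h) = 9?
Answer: -1309664676871/559853189 ≈ -2339.3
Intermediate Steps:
c = -205/73 (c = (-303 + 98)/(9 + 64) = -205/73 ≈ -2.8082)
P = 104
t(R, a) = 104 - a
-384224/(-215411) + (-63)**3/t(95, c) = -384224/(-215411) + (-63)**3/(104 - 1*(-205/73)) = -384224*(-1/215411) - 250047/(104 + 205/73) = 384224/215411 - 250047/7797/73 = 384224/215411 - 250047*73/7797 = 384224/215411 - 6084477/2599 = -1309664676871/559853189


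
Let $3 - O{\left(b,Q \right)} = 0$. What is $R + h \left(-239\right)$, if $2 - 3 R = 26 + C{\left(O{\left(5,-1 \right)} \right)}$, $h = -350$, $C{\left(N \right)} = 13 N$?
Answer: $83629$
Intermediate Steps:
$O{\left(b,Q \right)} = 3$ ($O{\left(b,Q \right)} = 3 - 0 = 3 + 0 = 3$)
$R = -21$ ($R = \frac{2}{3} - \frac{26 + 13 \cdot 3}{3} = \frac{2}{3} - \frac{26 + 39}{3} = \frac{2}{3} - \frac{65}{3} = -21$)
$R + h \left(-239\right) = -21 - -83650 = -21 + 83650 = 83629$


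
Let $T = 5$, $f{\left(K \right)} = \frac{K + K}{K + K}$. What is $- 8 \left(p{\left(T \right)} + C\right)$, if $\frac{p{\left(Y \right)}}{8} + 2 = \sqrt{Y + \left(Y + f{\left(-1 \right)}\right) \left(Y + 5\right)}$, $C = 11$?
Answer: $40 - 64 \sqrt{65} \approx -475.98$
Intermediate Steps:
$f{\left(K \right)} = 1$ ($f{\left(K \right)} = \frac{2 K}{2 K} = 2 K \frac{1}{2 K} = 1$)
$p{\left(Y \right)} = -16 + 8 \sqrt{Y + \left(1 + Y\right) \left(5 + Y\right)}$ ($p{\left(Y \right)} = -16 + 8 \sqrt{Y + \left(Y + 1\right) \left(Y + 5\right)} = -16 + 8 \sqrt{Y + \left(1 + Y\right) \left(5 + Y\right)}$)
$- 8 \left(p{\left(T \right)} + C\right) = - 8 \left(\left(-16 + 8 \sqrt{5 + 5^{2} + 7 \cdot 5}\right) + 11\right) = - 8 \left(\left(-16 + 8 \sqrt{5 + 25 + 35}\right) + 11\right) = - 8 \left(\left(-16 + 8 \sqrt{65}\right) + 11\right) = - 8 \left(-5 + 8 \sqrt{65}\right) = 40 - 64 \sqrt{65}$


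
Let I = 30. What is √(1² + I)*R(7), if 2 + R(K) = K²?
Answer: 47*√31 ≈ 261.69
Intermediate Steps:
R(K) = -2 + K²
√(1² + I)*R(7) = √(1² + 30)*(-2 + 7²) = √(1 + 30)*(-2 + 49) = √31*47 = 47*√31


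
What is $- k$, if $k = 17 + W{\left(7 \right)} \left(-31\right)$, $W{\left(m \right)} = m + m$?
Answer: $417$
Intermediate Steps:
$W{\left(m \right)} = 2 m$
$k = -417$ ($k = 17 + 2 \cdot 7 \left(-31\right) = 17 + 14 \left(-31\right) = 17 - 434 = -417$)
$- k = \left(-1\right) \left(-417\right) = 417$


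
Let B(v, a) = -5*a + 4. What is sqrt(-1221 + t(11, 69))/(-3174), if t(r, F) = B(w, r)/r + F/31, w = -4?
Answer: -I*sqrt(142259403)/1082334 ≈ -0.01102*I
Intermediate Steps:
B(v, a) = 4 - 5*a
t(r, F) = F/31 + (4 - 5*r)/r (t(r, F) = (4 - 5*r)/r + F/31 = F/31 + (4 - 5*r)/r)
sqrt(-1221 + t(11, 69))/(-3174) = sqrt(-1221 + (-5 + 4/11 + (1/31)*69))/(-3174) = sqrt(-1221 + (-5 + 4*(1/11) + 69/31))*(-1/3174) = sqrt(-1221 + (-5 + 4/11 + 69/31))*(-1/3174) = sqrt(-1221 - 822/341)*(-1/3174) = sqrt(-417183/341)*(-1/3174) = (I*sqrt(142259403)/341)*(-1/3174) = -I*sqrt(142259403)/1082334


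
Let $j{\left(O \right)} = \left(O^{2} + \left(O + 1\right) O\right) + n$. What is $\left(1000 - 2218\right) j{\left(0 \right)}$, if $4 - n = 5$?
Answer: $1218$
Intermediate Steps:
$n = -1$ ($n = 4 - 5 = -1$)
$j{\left(O \right)} = -1 + O^{2} + O \left(1 + O\right)$ ($j{\left(O \right)} = \left(O^{2} + \left(O + 1\right) O\right) - 1 = \left(O^{2} + \left(1 + O\right) O\right) - 1 = \left(O^{2} + O \left(1 + O\right)\right) - 1 = -1 + O^{2} + O \left(1 + O\right)$)
$\left(1000 - 2218\right) j{\left(0 \right)} = \left(1000 - 2218\right) \left(-1 + 0 + 2 \cdot 0^{2}\right) = \left(1000 - 2218\right) \left(-1 + 0 + 2 \cdot 0\right) = - 1218 \left(-1 + 0 + 0\right) = \left(-1218\right) \left(-1\right) = 1218$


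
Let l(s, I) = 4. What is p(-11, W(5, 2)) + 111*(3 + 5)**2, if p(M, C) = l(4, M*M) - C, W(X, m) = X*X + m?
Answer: 7081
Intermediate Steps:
W(X, m) = m + X**2 (W(X, m) = X**2 + m = m + X**2)
p(M, C) = 4 - C
p(-11, W(5, 2)) + 111*(3 + 5)**2 = (4 - (2 + 5**2)) + 111*(3 + 5)**2 = (4 - (2 + 25)) + 111*8**2 = (4 - 1*27) + 111*64 = (4 - 27) + 7104 = -23 + 7104 = 7081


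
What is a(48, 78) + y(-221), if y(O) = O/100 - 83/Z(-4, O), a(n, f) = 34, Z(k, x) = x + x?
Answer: 706709/22100 ≈ 31.978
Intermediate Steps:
Z(k, x) = 2*x
y(O) = -83/(2*O) + O/100 (y(O) = O/100 - 83*1/(2*O) = O*(1/100) - 83/(2*O) = O/100 - 83/(2*O) = -83/(2*O) + O/100)
a(48, 78) + y(-221) = 34 + (1/100)*(-4150 + (-221)²)/(-221) = 34 + (1/100)*(-1/221)*(-4150 + 48841) = 34 + (1/100)*(-1/221)*44691 = 34 - 44691/22100 = 706709/22100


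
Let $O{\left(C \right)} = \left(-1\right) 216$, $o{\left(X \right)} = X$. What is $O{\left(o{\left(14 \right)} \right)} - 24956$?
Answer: $-25172$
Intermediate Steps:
$O{\left(C \right)} = -216$
$O{\left(o{\left(14 \right)} \right)} - 24956 = -216 - 24956 = -25172$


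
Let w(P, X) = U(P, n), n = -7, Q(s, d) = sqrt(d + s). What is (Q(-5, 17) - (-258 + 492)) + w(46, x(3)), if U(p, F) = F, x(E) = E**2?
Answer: -241 + 2*sqrt(3) ≈ -237.54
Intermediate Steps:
w(P, X) = -7
(Q(-5, 17) - (-258 + 492)) + w(46, x(3)) = (sqrt(17 - 5) - (-258 + 492)) - 7 = (sqrt(12) - 1*234) - 7 = (2*sqrt(3) - 234) - 7 = (-234 + 2*sqrt(3)) - 7 = -241 + 2*sqrt(3)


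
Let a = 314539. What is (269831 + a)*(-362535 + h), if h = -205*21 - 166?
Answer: -214467296220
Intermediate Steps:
h = -4471 (h = -4305 - 166 = -4471)
(269831 + a)*(-362535 + h) = (269831 + 314539)*(-362535 - 4471) = 584370*(-367006) = -214467296220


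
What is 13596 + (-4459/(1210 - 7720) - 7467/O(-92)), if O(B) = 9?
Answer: 11873327/930 ≈ 12767.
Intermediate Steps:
13596 + (-4459/(1210 - 7720) - 7467/O(-92)) = 13596 + (-4459/(1210 - 7720) - 7467/9) = 13596 + (-4459/(-6510) - 7467*⅑) = 13596 + (-4459*(-1/6510) - 2489/3) = 13596 + (637/930 - 2489/3) = 13596 - 770953/930 = 11873327/930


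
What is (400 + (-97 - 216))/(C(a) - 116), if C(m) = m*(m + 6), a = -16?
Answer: 87/44 ≈ 1.9773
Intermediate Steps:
C(m) = m*(6 + m)
(400 + (-97 - 216))/(C(a) - 116) = (400 + (-97 - 216))/(-16*(6 - 16) - 116) = (400 - 313)/(-16*(-10) - 116) = 87/(160 - 116) = 87/44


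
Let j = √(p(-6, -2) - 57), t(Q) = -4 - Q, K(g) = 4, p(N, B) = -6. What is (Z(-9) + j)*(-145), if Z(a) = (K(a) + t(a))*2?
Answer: -2610 - 435*I*√7 ≈ -2610.0 - 1150.9*I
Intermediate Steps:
j = 3*I*√7 (j = √(-6 - 57) = √(-63) = 3*I*√7 ≈ 7.9373*I)
Z(a) = -2*a (Z(a) = (4 + (-4 - a))*2 = -a*2 = -2*a)
(Z(-9) + j)*(-145) = (-2*(-9) + 3*I*√7)*(-145) = (18 + 3*I*√7)*(-145) = -2610 - 435*I*√7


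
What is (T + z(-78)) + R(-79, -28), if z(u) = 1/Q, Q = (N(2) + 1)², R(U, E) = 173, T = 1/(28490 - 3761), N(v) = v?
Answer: 12842597/74187 ≈ 173.11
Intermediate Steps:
T = 1/24729 ≈ 4.0438e-5
Q = 9 (Q = (2 + 1)² = 3² = 9)
z(u) = ⅑ (z(u) = 1/9 = ⅑)
(T + z(-78)) + R(-79, -28) = (1/24729 + ⅑) + 173 = 8246/74187 + 173 = 12842597/74187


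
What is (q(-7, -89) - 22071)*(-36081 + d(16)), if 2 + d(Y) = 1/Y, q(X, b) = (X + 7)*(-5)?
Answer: 12742184217/16 ≈ 7.9639e+8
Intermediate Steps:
q(X, b) = -35 - 5*X (q(X, b) = (7 + X)*(-5) = -35 - 5*X)
d(Y) = -2 + 1/Y
(q(-7, -89) - 22071)*(-36081 + d(16)) = ((-35 - 5*(-7)) - 22071)*(-36081 + (-2 + 1/16)) = ((-35 + 35) - 22071)*(-36081 + (-2 + 1/16)) = (0 - 22071)*(-36081 - 31/16) = -22071*(-577327/16) = 12742184217/16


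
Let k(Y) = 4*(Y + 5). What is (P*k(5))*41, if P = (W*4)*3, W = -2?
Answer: -39360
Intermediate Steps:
k(Y) = 20 + 4*Y (k(Y) = 4*(5 + Y) = 20 + 4*Y)
P = -24 (P = -2*4*3 = -8*3 = -24)
(P*k(5))*41 = -24*(20 + 4*5)*41 = -24*(20 + 20)*41 = -24*40*41 = -960*41 = -39360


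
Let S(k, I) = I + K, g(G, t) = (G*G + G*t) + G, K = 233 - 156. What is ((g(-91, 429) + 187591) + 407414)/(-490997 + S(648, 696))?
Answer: -47013/40852 ≈ -1.1508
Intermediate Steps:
K = 77
g(G, t) = G + G**2 + G*t (g(G, t) = (G**2 + G*t) + G = G + G**2 + G*t)
S(k, I) = 77 + I (S(k, I) = I + 77 = 77 + I)
((g(-91, 429) + 187591) + 407414)/(-490997 + S(648, 696)) = ((-91*(1 - 91 + 429) + 187591) + 407414)/(-490997 + (77 + 696)) = ((-91*339 + 187591) + 407414)/(-490997 + 773) = ((-30849 + 187591) + 407414)/(-490224) = (156742 + 407414)*(-1/490224) = 564156*(-1/490224) = -47013/40852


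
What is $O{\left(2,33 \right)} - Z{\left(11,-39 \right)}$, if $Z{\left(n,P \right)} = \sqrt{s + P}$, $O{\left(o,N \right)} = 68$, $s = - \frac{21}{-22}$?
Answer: $68 - \frac{3 i \sqrt{2046}}{22} \approx 68.0 - 6.1681 i$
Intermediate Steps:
$s = \frac{21}{22}$ ($s = \left(-21\right) \left(- \frac{1}{22}\right) = \frac{21}{22} \approx 0.95455$)
$Z{\left(n,P \right)} = \sqrt{\frac{21}{22} + P}$
$O{\left(2,33 \right)} - Z{\left(11,-39 \right)} = 68 - \frac{\sqrt{462 + 484 \left(-39\right)}}{22} = 68 - \frac{\sqrt{462 - 18876}}{22} = 68 - \frac{\sqrt{-18414}}{22} = 68 - \frac{3 i \sqrt{2046}}{22}$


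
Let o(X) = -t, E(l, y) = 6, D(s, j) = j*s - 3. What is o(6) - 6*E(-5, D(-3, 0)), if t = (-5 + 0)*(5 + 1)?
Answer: -6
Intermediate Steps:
D(s, j) = -3 + j*s
t = -30 (t = -5*6 = -30)
o(X) = 30 (o(X) = -1*(-30) = 30)
o(6) - 6*E(-5, D(-3, 0)) = 30 - 6*6 = 30 - 36 = -6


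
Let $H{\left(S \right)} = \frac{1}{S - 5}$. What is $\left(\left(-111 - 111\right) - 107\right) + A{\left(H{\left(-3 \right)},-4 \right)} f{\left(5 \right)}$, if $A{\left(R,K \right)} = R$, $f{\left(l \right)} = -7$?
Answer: $- \frac{2625}{8} \approx -328.13$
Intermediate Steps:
$H{\left(S \right)} = \frac{1}{-5 + S}$
$\left(\left(-111 - 111\right) - 107\right) + A{\left(H{\left(-3 \right)},-4 \right)} f{\left(5 \right)} = \left(\left(-111 - 111\right) - 107\right) + \frac{1}{-5 - 3} \left(-7\right) = \left(-222 - 107\right) + \frac{1}{-8} \left(-7\right) = -329 - - \frac{7}{8} = -329 + \frac{7}{8} = - \frac{2625}{8}$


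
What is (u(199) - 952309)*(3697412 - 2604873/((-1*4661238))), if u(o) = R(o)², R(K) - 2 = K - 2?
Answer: -2621680701331877622/776873 ≈ -3.3747e+12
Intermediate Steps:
R(K) = K (R(K) = 2 + (K - 2) = 2 + (-2 + K) = K)
u(o) = o²
(u(199) - 952309)*(3697412 - 2604873/((-1*4661238))) = (199² - 952309)*(3697412 - 2604873/((-1*4661238))) = (39601 - 952309)*(3697412 - 2604873/(-4661238)) = -912708*(3697412 - 2604873*(-1/4661238)) = -912708*(3697412 + 868291/1553746) = -912708*5744839973643/1553746 = -2621680701331877622/776873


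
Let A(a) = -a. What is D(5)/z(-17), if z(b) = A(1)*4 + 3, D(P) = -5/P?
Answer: 1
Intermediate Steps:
z(b) = -1 (z(b) = -1*1*4 + 3 = -1*4 + 3 = -4 + 3 = -1)
D(5)/z(-17) = (-5/5)/(-1) = -(-5)/5 = -1*(-1) = 1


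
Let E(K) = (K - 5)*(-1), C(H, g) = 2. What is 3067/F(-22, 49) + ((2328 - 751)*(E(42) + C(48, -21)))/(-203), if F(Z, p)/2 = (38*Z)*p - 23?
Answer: 646276047/2377246 ≈ 271.86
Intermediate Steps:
F(Z, p) = -46 + 76*Z*p (F(Z, p) = 2*((38*Z)*p - 23) = 2*(38*Z*p - 23) = 2*(-23 + 38*Z*p) = -46 + 76*Z*p)
E(K) = 5 - K (E(K) = (-5 + K)*(-1) = 5 - K)
3067/F(-22, 49) + ((2328 - 751)*(E(42) + C(48, -21)))/(-203) = 3067/(-46 + 76*(-22)*49) + ((2328 - 751)*((5 - 1*42) + 2))/(-203) = 3067/(-46 - 81928) + (1577*((5 - 42) + 2))*(-1/203) = 3067/(-81974) + (1577*(-37 + 2))*(-1/203) = 3067*(-1/81974) + (1577*(-35))*(-1/203) = -3067/81974 - 55195*(-1/203) = -3067/81974 + 7885/29 = 646276047/2377246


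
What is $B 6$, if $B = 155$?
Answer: $930$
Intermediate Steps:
$B 6 = 155 \cdot 6 = 930$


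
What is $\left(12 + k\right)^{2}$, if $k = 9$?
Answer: $441$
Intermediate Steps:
$\left(12 + k\right)^{2} = \left(12 + 9\right)^{2} = 21^{2} = 441$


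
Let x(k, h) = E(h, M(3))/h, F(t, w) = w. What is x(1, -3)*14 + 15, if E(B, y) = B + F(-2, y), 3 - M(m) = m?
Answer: 29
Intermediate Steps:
M(m) = 3 - m
E(B, y) = B + y
x(k, h) = 1 (x(k, h) = (h + (3 - 1*3))/h = (h + (3 - 3))/h = (h + 0)/h = h/h = 1)
x(1, -3)*14 + 15 = 1*14 + 15 = 14 + 15 = 29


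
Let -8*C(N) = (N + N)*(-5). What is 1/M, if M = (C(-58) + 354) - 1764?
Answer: -2/2965 ≈ -0.00067454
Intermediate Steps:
C(N) = 5*N/4 (C(N) = -(N + N)*(-5)/8 = -2*N*(-5)/8 = -(-5)*N/4 = 5*N/4)
M = -2965/2 (M = ((5/4)*(-58) + 354) - 1764 = (-145/2 + 354) - 1764 = 563/2 - 1764 = -2965/2 ≈ -1482.5)
1/M = 1/(-2965/2) = -2/2965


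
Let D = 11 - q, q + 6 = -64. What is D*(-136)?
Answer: -11016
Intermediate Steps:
q = -70 (q = -6 - 64 = -70)
D = 81 (D = 11 - 1*(-70) = 11 + 70 = 81)
D*(-136) = 81*(-136) = -11016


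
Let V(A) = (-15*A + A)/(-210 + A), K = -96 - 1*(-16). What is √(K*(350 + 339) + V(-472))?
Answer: 2*I*√1602633846/341 ≈ 234.8*I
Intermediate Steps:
K = -80 (K = -96 + 16 = -80)
V(A) = -14*A/(-210 + A) (V(A) = (-14*A)/(-210 + A) = -14*A/(-210 + A))
√(K*(350 + 339) + V(-472)) = √(-80*(350 + 339) - 14*(-472)/(-210 - 472)) = √(-80*689 - 14*(-472)/(-682)) = √(-55120 - 14*(-472)*(-1/682)) = √(-55120 - 3304/341) = √(-18799224/341) = 2*I*√1602633846/341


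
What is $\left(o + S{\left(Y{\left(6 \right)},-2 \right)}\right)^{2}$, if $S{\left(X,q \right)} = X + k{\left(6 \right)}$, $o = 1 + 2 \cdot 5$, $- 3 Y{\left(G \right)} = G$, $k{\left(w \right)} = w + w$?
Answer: $441$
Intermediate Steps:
$k{\left(w \right)} = 2 w$
$Y{\left(G \right)} = - \frac{G}{3}$
$o = 11$ ($o = 1 + 10 = 11$)
$S{\left(X,q \right)} = 12 + X$ ($S{\left(X,q \right)} = X + 2 \cdot 6 = X + 12 = 12 + X$)
$\left(o + S{\left(Y{\left(6 \right)},-2 \right)}\right)^{2} = \left(11 + \left(12 - 2\right)\right)^{2} = \left(11 + 10\right)^{2} = 21^{2} = 441$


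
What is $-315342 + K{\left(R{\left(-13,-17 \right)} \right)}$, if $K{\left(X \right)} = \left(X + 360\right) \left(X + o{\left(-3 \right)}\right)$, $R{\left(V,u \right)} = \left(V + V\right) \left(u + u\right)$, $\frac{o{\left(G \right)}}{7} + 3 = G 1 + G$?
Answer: $705982$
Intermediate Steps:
$o{\left(G \right)} = -21 + 14 G$ ($o{\left(G \right)} = -21 + 7 \left(G 1 + G\right) = -21 + 7 \left(G + G\right) = -21 + 7 \cdot 2 G = -21 + 14 G$)
$R{\left(V,u \right)} = 4 V u$ ($R{\left(V,u \right)} = 2 V 2 u = 4 V u$)
$K{\left(X \right)} = \left(-63 + X\right) \left(360 + X\right)$ ($K{\left(X \right)} = \left(X + 360\right) \left(X + \left(-21 + 14 \left(-3\right)\right)\right) = \left(360 + X\right) \left(X - 63\right) = \left(360 + X\right) \left(-63 + X\right) = \left(-63 + X\right) \left(360 + X\right)$)
$-315342 + K{\left(R{\left(-13,-17 \right)} \right)} = -315342 + \left(-22680 + \left(4 \left(-13\right) \left(-17\right)\right)^{2} + 297 \cdot 4 \left(-13\right) \left(-17\right)\right) = -315342 + \left(-22680 + 884^{2} + 297 \cdot 884\right) = -315342 + \left(-22680 + 781456 + 262548\right) = -315342 + 1021324 = 705982$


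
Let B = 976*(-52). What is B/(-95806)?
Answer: 25376/47903 ≈ 0.52974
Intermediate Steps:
B = -50752
B/(-95806) = -50752/(-95806) = -50752*(-1/95806) = 25376/47903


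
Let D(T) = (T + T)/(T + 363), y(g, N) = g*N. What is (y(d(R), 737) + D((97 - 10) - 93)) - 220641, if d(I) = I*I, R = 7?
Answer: -21958836/119 ≈ -1.8453e+5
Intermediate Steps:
d(I) = I²
y(g, N) = N*g
D(T) = 2*T/(363 + T) (D(T) = (2*T)/(363 + T) = 2*T/(363 + T))
(y(d(R), 737) + D((97 - 10) - 93)) - 220641 = (737*7² + 2*((97 - 10) - 93)/(363 + ((97 - 10) - 93))) - 220641 = (737*49 + 2*(87 - 93)/(363 + (87 - 93))) - 220641 = (36113 + 2*(-6)/(363 - 6)) - 220641 = (36113 + 2*(-6)/357) - 220641 = (36113 + 2*(-6)*(1/357)) - 220641 = (36113 - 4/119) - 220641 = 4297443/119 - 220641 = -21958836/119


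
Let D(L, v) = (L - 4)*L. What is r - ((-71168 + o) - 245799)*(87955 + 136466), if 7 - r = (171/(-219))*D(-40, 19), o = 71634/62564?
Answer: 162440139605077183/2283586 ≈ 7.1134e+10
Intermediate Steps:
o = 35817/31282 (o = 71634*(1/62564) = 35817/31282 ≈ 1.1450)
D(L, v) = L*(-4 + L) (D(L, v) = (-4 + L)*L = L*(-4 + L))
r = 100831/73 (r = 7 - 171/(-219)*(-40*(-4 - 40)) = 7 - 171*(-1/219)*(-40*(-44)) = 7 - (-57)*1760/73 = 7 - 1*(-100320/73) = 7 + 100320/73 = 100831/73 ≈ 1381.2)
r - ((-71168 + o) - 245799)*(87955 + 136466) = 100831/73 - ((-71168 + 35817/31282) - 245799)*(87955 + 136466) = 100831/73 - (-2226241559/31282 - 245799)*224421 = 100831/73 - (-9915325877)*224421/31282 = 100831/73 - 1*(-2225207348642217/31282) = 100831/73 + 2225207348642217/31282 = 162440139605077183/2283586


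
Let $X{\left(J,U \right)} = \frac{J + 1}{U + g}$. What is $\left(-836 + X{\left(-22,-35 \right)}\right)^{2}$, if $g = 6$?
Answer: $\frac{586753729}{841} \approx 6.9769 \cdot 10^{5}$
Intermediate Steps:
$X{\left(J,U \right)} = \frac{1 + J}{6 + U}$ ($X{\left(J,U \right)} = \frac{J + 1}{U + 6} = \frac{1 + J}{6 + U}$)
$\left(-836 + X{\left(-22,-35 \right)}\right)^{2} = \left(-836 + \frac{1 - 22}{6 - 35}\right)^{2} = \left(-836 + \frac{1}{-29} \left(-21\right)\right)^{2} = \left(-836 - - \frac{21}{29}\right)^{2} = \left(-836 + \frac{21}{29}\right)^{2} = \left(- \frac{24223}{29}\right)^{2} = \frac{586753729}{841}$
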